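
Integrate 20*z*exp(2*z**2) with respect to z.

5*exp(2*z**2) + C

Let u = 2*z**2, so du = (4*z) dz.
Rewriting, the integral becomes 5·∫ e^u du = 5·e^u.
Substituting back, u = 2*z**2.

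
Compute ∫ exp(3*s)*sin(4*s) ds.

3*exp(3*s)*sin(4*s)/25 - 4*exp(3*s)*cos(4*s)/25 + C

Let I denote the integral. Integrate by parts with u = sin(4*s), dv = exp(3*s) ds, so v = exp(3*s)/3: I = exp(3*s)*sin(4*s)/3 − (4/3)·∫ exp(3*s)*cos(4*s) ds.
Apply parts again with u = cos(4*s), dv = exp(3*s) ds: ∫ exp(3*s)*cos(4*s) ds = exp(3*s)*cos(4*s)/3 + (4/3)·I. Substituting back brings back I: I = exp(3*s)*sin(4*s)/3 - 4*exp(3*s)*cos(4*s)/9 − (16/9)·I.
Solving for I: (1 + 16/9)·I equals the remaining terms, so I = (9/25)·(exp(3*s)*sin(4*s)/3 - 4*exp(3*s)*cos(4*s)/9).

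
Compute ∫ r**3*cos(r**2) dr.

Let u = r², du = 2r dr; rewrite as (1/2)∫ u^1·cos(1u) du.
Now integrate by parts 1 time.

r**2*sin(r**2)/2 + cos(r**2)/2 + C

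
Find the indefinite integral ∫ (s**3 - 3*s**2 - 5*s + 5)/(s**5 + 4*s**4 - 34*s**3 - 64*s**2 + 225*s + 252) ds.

Factor the denominator: (s - 4)*(s - 3)*(s + 1)*(s + 3)*(s + 7).
Partial-fraction decomposition: -15/(88*(s + 7)) + 17/(168*(s + 3)) + 1/(40*(s + 1)) + 1/(24*(s - 3)) + 1/(385*(s - 4)).
Integrate each term: A/(s−a) contributes A·log|s−a|.

log(s - 4)/385 + log(s - 3)/24 + log(s + 1)/40 + 17*log(s + 3)/168 - 15*log(s + 7)/88 + C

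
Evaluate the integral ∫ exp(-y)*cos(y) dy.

exp(-y)*sin(y)/2 - exp(-y)*cos(y)/2 + C

Let I denote the integral. Integrate by parts with u = cos(y), dv = exp(-y) dy, so v = -exp(-y): I = -exp(-y)*cos(y) − ∫ exp(-y)*sin(y) dy.
Apply parts again with u = sin(y), dv = exp(-y) dy: ∫ exp(-y)*sin(y) dy = -exp(-y)*sin(y) + I. Substituting back brings back I: I = exp(-y)*sin(y) - exp(-y)*cos(y) − I.
Solving for I: (1 + 1)·I equals the remaining terms, so I = (1/2)·(exp(-y)*sin(y) - exp(-y)*cos(y)).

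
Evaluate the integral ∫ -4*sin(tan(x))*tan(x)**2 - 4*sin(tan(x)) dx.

4*cos(tan(x)) + C

Let u = tan(x), so du = (tan(x)**2 + 1) dx.
Rewriting, the integral becomes -4·∫ sin(u) du = -4·-cos(u).
Substituting back, u = tan(x).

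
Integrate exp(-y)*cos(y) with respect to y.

Let I denote the integral. Integrate by parts with u = cos(y), dv = exp(-y) dy, so v = -exp(-y): I = -exp(-y)*cos(y) − ∫ exp(-y)*sin(y) dy.
Apply parts again with u = sin(y), dv = exp(-y) dy: ∫ exp(-y)*sin(y) dy = -exp(-y)*sin(y) + I. Substituting back brings back I: I = exp(-y)*sin(y) - exp(-y)*cos(y) − I.
Solving for I: (1 + 1)·I equals the remaining terms, so I = (1/2)·(exp(-y)*sin(y) - exp(-y)*cos(y)).

exp(-y)*sin(y)/2 - exp(-y)*cos(y)/2 + C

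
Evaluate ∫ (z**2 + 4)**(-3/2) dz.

z/(4*sqrt(z**2 + 4)) + C

Substitute z = 2·tan(θ), so dz = 2·sec(θ)^2 dθ and the radical becomes sqrt(z**2 + 4) = 2·sec(θ) by the Pythagorean identity.
Integrate the resulting trig expression in θ, then back-substitute tan(θ) = z/2, sec(θ) = sqrt(z**2 + 4)/2 (absorbing any constant into C).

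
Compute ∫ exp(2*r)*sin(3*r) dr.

2*exp(2*r)*sin(3*r)/13 - 3*exp(2*r)*cos(3*r)/13 + C

Let I denote the integral. Integrate by parts with u = sin(3*r), dv = exp(2*r) dr, so v = exp(2*r)/2: I = exp(2*r)*sin(3*r)/2 − (3/2)·∫ exp(2*r)*cos(3*r) dr.
Apply parts again with u = cos(3*r), dv = exp(2*r) dr: ∫ exp(2*r)*cos(3*r) dr = exp(2*r)*cos(3*r)/2 + (3/2)·I. Substituting back brings back I: I = exp(2*r)*sin(3*r)/2 - 3*exp(2*r)*cos(3*r)/4 − (9/4)·I.
Solving for I: (1 + 9/4)·I equals the remaining terms, so I = (4/13)·(exp(2*r)*sin(3*r)/2 - 3*exp(2*r)*cos(3*r)/4).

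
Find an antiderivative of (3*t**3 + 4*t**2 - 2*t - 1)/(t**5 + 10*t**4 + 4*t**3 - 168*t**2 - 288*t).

Factor the denominator: t*(t - 4)*(t + 2)*(t + 6)**2.
Partial-fraction decomposition: -1157/(14400*(t + 6)) + 493/(240*(t + 6)**2) - 5/(192*(t + 2)) + 247/(2400*(t - 4)) + 1/(288*t).
Integrate each term; A/(t−a) gives A·log|t−a|; A/(t−a)² gives −A/(t−a).

log(t)/288 + 247*log(t - 4)/2400 - 5*log(t + 2)/192 - 1157*log(t + 6)/14400 - 493/(240*t + 1440) + C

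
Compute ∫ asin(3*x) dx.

Use integration by parts with u = arcsin(3*x), dv = dx.
Then du = 3/sqrt(-9*x**2 + 1) dx.

x*asin(3*x) + sqrt(-9*x**2 + 1)/3 + C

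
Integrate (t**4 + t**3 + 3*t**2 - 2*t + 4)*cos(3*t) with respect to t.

Use integration by parts with u = t**4 + t**3 + 3*t**2 - 2*t + 4, dv = cos(3*t) dt, so v = sin(3*t)/3.
Apply parts 4 times (tabular method): alternate signs, differentiate u down to 0, integrate dv up.

t**4*sin(3*t)/3 + t**3*sin(3*t)/3 + 4*t**3*cos(3*t)/9 + 5*t**2*sin(3*t)/9 + t**2*cos(3*t)/3 - 8*t*sin(3*t)/9 + 10*t*cos(3*t)/27 + 98*sin(3*t)/81 - 8*cos(3*t)/27 + C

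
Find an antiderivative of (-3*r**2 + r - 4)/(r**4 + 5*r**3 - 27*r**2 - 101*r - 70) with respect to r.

Factor the denominator: (r - 5)*(r + 1)*(r + 2)*(r + 7).
Partial-fraction decomposition: 79/(180*(r + 7)) - 18/(35*(r + 2)) + 2/(9*(r + 1)) - 37/(252*(r - 5)).
Integrate each term: A/(r−a) contributes A·log|r−a|.

-37*log(r - 5)/252 + 2*log(r + 1)/9 - 18*log(r + 2)/35 + 79*log(r + 7)/180 + C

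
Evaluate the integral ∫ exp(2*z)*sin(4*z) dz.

exp(2*z)*sin(4*z)/10 - exp(2*z)*cos(4*z)/5 + C

Let I denote the integral. Integrate by parts with u = sin(4*z), dv = exp(2*z) dz, so v = exp(2*z)/2: I = exp(2*z)*sin(4*z)/2 − 2·∫ exp(2*z)*cos(4*z) dz.
Apply parts again with u = cos(4*z), dv = exp(2*z) dz: ∫ exp(2*z)*cos(4*z) dz = exp(2*z)*cos(4*z)/2 + 2·I. Substituting back brings back I: I = exp(2*z)*sin(4*z)/2 - exp(2*z)*cos(4*z) − 4·I.
Solving for I: (1 + 4)·I equals the remaining terms, so I = (1/5)·(exp(2*z)*sin(4*z)/2 - exp(2*z)*cos(4*z)).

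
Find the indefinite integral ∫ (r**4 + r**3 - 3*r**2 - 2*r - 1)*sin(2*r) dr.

Use integration by parts with u = r**4 + r**3 - 3*r**2 - 2*r - 1, dv = sin(2*r) dr, so v = -cos(2*r)/2.
Apply parts 4 times (tabular method): alternate signs, differentiate u down to 0, integrate dv up.

-r**4*cos(2*r)/2 + r**3*sin(2*r) - r**3*cos(2*r)/2 + 3*r**2*sin(2*r)/4 + 3*r**2*cos(2*r) - 3*r*sin(2*r) + 7*r*cos(2*r)/4 - 7*sin(2*r)/8 - cos(2*r) + C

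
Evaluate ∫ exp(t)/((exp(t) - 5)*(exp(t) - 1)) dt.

log(exp(t) - 5)/4 - log(exp(t) - 1)/4 + C

Let u = e^t, du = e^t dt.
The integral becomes ∫ du/((u-1)(u-5)); decompose into partial fractions.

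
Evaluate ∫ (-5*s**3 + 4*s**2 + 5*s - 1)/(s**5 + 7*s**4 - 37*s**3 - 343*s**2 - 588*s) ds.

log(s)/588 - 27*log(s - 7)/196 + 31*log(s + 3)/24 - 11*log(s + 4)/4 + 625*log(s + 7)/392 + C

Factor the denominator: s*(s - 7)*(s + 3)*(s + 4)*(s + 7).
Partial-fraction decomposition: 625/(392*(s + 7)) - 11/(4*(s + 4)) + 31/(24*(s + 3)) - 27/(196*(s - 7)) + 1/(588*s).
Integrate each term: A/(s−a) contributes A·log|s−a|.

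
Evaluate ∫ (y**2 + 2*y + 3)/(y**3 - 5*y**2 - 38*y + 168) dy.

22*log(y - 7)/13 - 9*log(y - 4)/10 + 27*log(y + 6)/130 + C

Factor the denominator: (y - 7)*(y - 4)*(y + 6).
Partial-fraction decomposition: 27/(130*(y + 6)) - 9/(10*(y - 4)) + 22/(13*(y - 7)).
Integrate each term: A/(y−a) contributes A·log|y−a|.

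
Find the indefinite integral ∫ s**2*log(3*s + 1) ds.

Use integration by parts with u = log(3*s + 1), dv = s**2 ds.
Then du = 3/(3*s + 1) ds and v = s**3/3.

s**3*log(3*s + 1)/3 - s**3/9 + s**2/18 - s/27 + log(3*s + 1)/81 + C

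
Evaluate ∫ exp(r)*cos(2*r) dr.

2*exp(r)*sin(2*r)/5 + exp(r)*cos(2*r)/5 + C

Let I denote the integral. Integrate by parts with u = cos(2*r), dv = exp(r) dr, so v = exp(r): I = exp(r)*cos(2*r) + 2·∫ exp(r)*sin(2*r) dr.
Apply parts again with u = sin(2*r), dv = exp(r) dr: ∫ exp(r)*sin(2*r) dr = exp(r)*sin(2*r) − 2·I. Substituting back brings back I: I = 2*exp(r)*sin(2*r) + exp(r)*cos(2*r) − 4·I.
Solving for I: (1 + 4)·I equals the remaining terms, so I = (1/5)·(2*exp(r)*sin(2*r) + exp(r)*cos(2*r)).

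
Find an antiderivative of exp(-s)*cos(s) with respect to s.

exp(-s)*sin(s)/2 - exp(-s)*cos(s)/2 + C

Let I denote the integral. Integrate by parts with u = cos(s), dv = exp(-s) ds, so v = -exp(-s): I = -exp(-s)*cos(s) − ∫ exp(-s)*sin(s) ds.
Apply parts again with u = sin(s), dv = exp(-s) ds: ∫ exp(-s)*sin(s) ds = -exp(-s)*sin(s) + I. Substituting back brings back I: I = exp(-s)*sin(s) - exp(-s)*cos(s) − I.
Solving for I: (1 + 1)·I equals the remaining terms, so I = (1/2)·(exp(-s)*sin(s) - exp(-s)*cos(s)).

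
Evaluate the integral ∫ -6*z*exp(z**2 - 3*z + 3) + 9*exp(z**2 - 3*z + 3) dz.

Let u = z**2 - 3*z + 3, so du = (2*z - 3) dz.
Rewriting, the integral becomes -3·∫ e^u du = -3·e^u.
Substituting back, u = z**2 - 3*z + 3.

-3*exp(z**2 - 3*z + 3) + C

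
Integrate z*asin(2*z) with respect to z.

Use integration by parts with u = arcsin(2*z), dv = z dz.
Then du = 2/sqrt(-4*z**2 + 1) dz.

z**2*asin(2*z)/2 + z*sqrt(-4*z**2 + 1)/8 - asin(2*z)/16 + C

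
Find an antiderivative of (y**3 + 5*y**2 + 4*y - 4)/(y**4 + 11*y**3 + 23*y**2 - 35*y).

Factor the denominator: y*(y - 1)*(y + 5)*(y + 7).
Partial-fraction decomposition: 65/(56*(y + 7)) - 2/(5*(y + 5)) + 1/(8*(y - 1)) + 4/(35*y).
Integrate each term: A/(y−a) contributes A·log|y−a|.

4*log(y)/35 + log(y - 1)/8 - 2*log(y + 5)/5 + 65*log(y + 7)/56 + C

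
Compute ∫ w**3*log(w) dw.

Use integration by parts with u = log(w), dv = w**3 dw.
Then du = 1/w dw and v = w**4/4.

w**4*log(w)/4 - w**4/16 + C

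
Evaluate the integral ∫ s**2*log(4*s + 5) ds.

Use integration by parts with u = log(4*s + 5), dv = s**2 ds.
Then du = 4/(4*s + 5) ds and v = s**3/3.

s**3*log(4*s + 5)/3 - s**3/9 + 5*s**2/24 - 25*s/48 + 125*log(4*s + 5)/192 + C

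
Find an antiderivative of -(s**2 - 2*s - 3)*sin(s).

Use integration by parts with u = s**2 - 2*s - 3, dv = -sin(s) ds, so v = cos(s).
Apply parts 2 times (tabular method): alternate signs, differentiate u down to 0, integrate dv up.

s**2*cos(s) - 2*s*sin(s) - 2*s*cos(s) + 2*sin(s) - 5*cos(s) + C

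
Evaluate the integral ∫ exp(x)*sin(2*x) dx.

exp(x)*sin(2*x)/5 - 2*exp(x)*cos(2*x)/5 + C

Let I denote the integral. Integrate by parts with u = sin(2*x), dv = exp(x) dx, so v = exp(x): I = exp(x)*sin(2*x) − 2·∫ exp(x)*cos(2*x) dx.
Apply parts again with u = cos(2*x), dv = exp(x) dx: ∫ exp(x)*cos(2*x) dx = exp(x)*cos(2*x) + 2·I. Substituting back brings back I: I = exp(x)*sin(2*x) - 2*exp(x)*cos(2*x) − 4·I.
Solving for I: (1 + 4)·I equals the remaining terms, so I = (1/5)·(exp(x)*sin(2*x) - 2*exp(x)*cos(2*x)).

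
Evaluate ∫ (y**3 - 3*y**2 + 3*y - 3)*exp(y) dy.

Use integration by parts with u = y**3 - 3*y**2 + 3*y - 3, dv = exp(y) dy, so v = exp(y).
Apply parts 3 times (tabular method): alternate signs, differentiate u down to 0, integrate dv up.

(y**3 - 6*y**2 + 15*y - 18)*exp(y) + C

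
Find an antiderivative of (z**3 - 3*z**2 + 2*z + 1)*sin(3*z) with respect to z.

-z**3*cos(3*z)/3 + z**2*sin(3*z)/3 + z**2*cos(3*z) - 2*z*sin(3*z)/3 - 4*z*cos(3*z)/9 + 4*sin(3*z)/27 - 5*cos(3*z)/9 + C

Use integration by parts with u = z**3 - 3*z**2 + 2*z + 1, dv = sin(3*z) dz, so v = -cos(3*z)/3.
Apply parts 3 times (tabular method): alternate signs, differentiate u down to 0, integrate dv up.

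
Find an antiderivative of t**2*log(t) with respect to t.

t**3*log(t)/3 - t**3/9 + C

Use integration by parts with u = log(t), dv = t**2 dt.
Then du = 1/t dt and v = t**3/3.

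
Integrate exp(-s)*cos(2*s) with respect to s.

2*exp(-s)*sin(2*s)/5 - exp(-s)*cos(2*s)/5 + C

Let I denote the integral. Integrate by parts with u = cos(2*s), dv = exp(-s) ds, so v = -exp(-s): I = -exp(-s)*cos(2*s) − 2·∫ exp(-s)*sin(2*s) ds.
Apply parts again with u = sin(2*s), dv = exp(-s) ds: ∫ exp(-s)*sin(2*s) ds = -exp(-s)*sin(2*s) + 2·I. Substituting back brings back I: I = 2*exp(-s)*sin(2*s) - exp(-s)*cos(2*s) − 4·I.
Solving for I: (1 + 4)·I equals the remaining terms, so I = (1/5)·(2*exp(-s)*sin(2*s) - exp(-s)*cos(2*s)).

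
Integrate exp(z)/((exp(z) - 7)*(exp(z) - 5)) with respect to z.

Let u = e^z, du = e^z dz.
The integral becomes ∫ du/((u-7)(u-5)); decompose into partial fractions.

log(exp(z) - 7)/2 - log(exp(z) - 5)/2 + C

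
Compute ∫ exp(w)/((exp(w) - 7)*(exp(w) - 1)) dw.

log(exp(w) - 7)/6 - log(exp(w) - 1)/6 + C

Let u = e^w, du = e^w dw.
The integral becomes ∫ du/((u-1)(u-7)); decompose into partial fractions.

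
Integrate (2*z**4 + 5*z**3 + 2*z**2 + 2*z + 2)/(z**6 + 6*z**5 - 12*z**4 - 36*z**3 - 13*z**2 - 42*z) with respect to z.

Factor the denominator: z*(z - 3)*(z + 2)*(z + 7)*(z**2 + 1).
Partial-fraction decomposition: (27*z + 86)/(1250*(z**2 + 1)) - 3173/(17500*(z + 7)) - 1/(125*(z + 2)) + 323/(1500*(z - 3)) - 1/(21*z).
Integrate each term; A/(z−a) gives A·log|z−a|; the (Bz+D)/(z²+p²) term gives a log and an atan.

-log(z)/21 + 323*log(z - 3)/1500 - log(z + 2)/125 - 3173*log(z + 7)/17500 + 27*log(z**2 + 1)/2500 + 43*atan(z)/625 + C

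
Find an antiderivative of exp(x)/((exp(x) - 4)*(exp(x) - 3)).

Let u = e^x, du = e^x dx.
The integral becomes ∫ du/((u-3)(u-4)); decompose into partial fractions.

log(exp(x) - 4) - log(exp(x) - 3) + C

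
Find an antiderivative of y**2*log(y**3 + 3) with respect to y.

y**3*log(y**3 + 3)/3 - y**3/3 + log(y**3 + 3) + C

Let u = y**3 + 3, so du = (3*y**2) dy.
The integral becomes (1/3)·∫ log(u) du; integrate by parts with u′=log(u), dv′=du.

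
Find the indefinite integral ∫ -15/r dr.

Let u = r**3, so du = (3*r**2) dr.
Rewriting, the integral becomes -5·∫ 1/u du = -5·log(u).
Substituting back, u = r**3.

-15*log(r) + C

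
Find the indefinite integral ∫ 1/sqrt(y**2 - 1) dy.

log(y + sqrt(y**2 - 1)) + C

Substitute y = sec(θ), so dy = sec(θ)*tan(θ) dθ and the radical becomes sqrt(y**2 - 1) = tan(θ) by the Pythagorean identity.
Integrate the resulting trig expression in θ, then back-substitute sec(θ) = y, tan(θ) = sqrt(y**2 - 1) (absorbing any constant into C).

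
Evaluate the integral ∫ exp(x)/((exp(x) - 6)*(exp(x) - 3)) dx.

log(exp(x) - 6)/3 - log(exp(x) - 3)/3 + C

Let u = e^x, du = e^x dx.
The integral becomes ∫ du/((u-3)(u-6)); decompose into partial fractions.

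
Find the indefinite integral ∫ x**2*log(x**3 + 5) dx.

x**3*log(x**3 + 5)/3 - x**3/3 + 5*log(x**3 + 5)/3 + C

Let u = x**3 + 5, so du = (3*x**2) dx.
The integral becomes (1/3)·∫ log(u) du; integrate by parts with u′=log(u), dv′=du.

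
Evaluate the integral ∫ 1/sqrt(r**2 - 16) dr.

log(r + sqrt(r**2 - 16)) + C

Substitute r = 4·sec(θ), so dr = 4·sec(θ)*tan(θ) dθ and the radical becomes sqrt(r**2 - 16) = 4·tan(θ) by the Pythagorean identity.
Integrate the resulting trig expression in θ, then back-substitute sec(θ) = r/4, tan(θ) = sqrt(r**2 - 16)/4 (absorbing any constant into C).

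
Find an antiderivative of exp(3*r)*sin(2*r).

Let I denote the integral. Integrate by parts with u = sin(2*r), dv = exp(3*r) dr, so v = exp(3*r)/3: I = exp(3*r)*sin(2*r)/3 − (2/3)·∫ exp(3*r)*cos(2*r) dr.
Apply parts again with u = cos(2*r), dv = exp(3*r) dr: ∫ exp(3*r)*cos(2*r) dr = exp(3*r)*cos(2*r)/3 + (2/3)·I. Substituting back brings back I: I = exp(3*r)*sin(2*r)/3 - 2*exp(3*r)*cos(2*r)/9 − (4/9)·I.
Solving for I: (1 + 4/9)·I equals the remaining terms, so I = (9/13)·(exp(3*r)*sin(2*r)/3 - 2*exp(3*r)*cos(2*r)/9).

3*exp(3*r)*sin(2*r)/13 - 2*exp(3*r)*cos(2*r)/13 + C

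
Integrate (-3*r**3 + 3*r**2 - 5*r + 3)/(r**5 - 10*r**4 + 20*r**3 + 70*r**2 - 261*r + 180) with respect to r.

-161*log(r - 5)/32 + 23*log(r - 4)/3 - 11*log(r - 3)/4 + log(r - 1)/48 + 3*log(r + 3)/32 + C

Factor the denominator: (r - 5)*(r - 4)*(r - 3)*(r - 1)*(r + 3).
Partial-fraction decomposition: 3/(32*(r + 3)) + 1/(48*(r - 1)) - 11/(4*(r - 3)) + 23/(3*(r - 4)) - 161/(32*(r - 5)).
Integrate each term: A/(r−a) contributes A·log|r−a|.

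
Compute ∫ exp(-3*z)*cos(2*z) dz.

2*exp(-3*z)*sin(2*z)/13 - 3*exp(-3*z)*cos(2*z)/13 + C

Let I denote the integral. Integrate by parts with u = cos(2*z), dv = exp(-3*z) dz, so v = -exp(-3*z)/3: I = -exp(-3*z)*cos(2*z)/3 − (2/3)·∫ exp(-3*z)*sin(2*z) dz.
Apply parts again with u = sin(2*z), dv = exp(-3*z) dz: ∫ exp(-3*z)*sin(2*z) dz = -exp(-3*z)*sin(2*z)/3 + (2/3)·I. Substituting back brings back I: I = 2*exp(-3*z)*sin(2*z)/9 - exp(-3*z)*cos(2*z)/3 − (4/9)·I.
Solving for I: (1 + 4/9)·I equals the remaining terms, so I = (9/13)·(2*exp(-3*z)*sin(2*z)/9 - exp(-3*z)*cos(2*z)/3).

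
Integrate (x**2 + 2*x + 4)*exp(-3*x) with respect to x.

Use integration by parts with u = x**2 + 2*x + 4, dv = exp(-3*x) dx, so v = -exp(-3*x)/3.
Apply parts 2 times (tabular method): alternate signs, differentiate u down to 0, integrate dv up.

(-9*x**2 - 24*x - 44)*exp(-3*x)/27 + C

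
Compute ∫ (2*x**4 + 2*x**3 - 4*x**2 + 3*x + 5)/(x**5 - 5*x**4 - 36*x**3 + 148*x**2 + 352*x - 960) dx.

Factor the denominator: (x - 6)*(x - 5)*(x - 2)*(x + 4)**2.
Partial-fraction decomposition: 2956/(6075*(x + 4)) - 313/(540*(x + 4)**2) + 43/(432*(x - 2)) - 1420/(243*(x - 5)) + 2903/(400*(x - 6)).
Integrate each term; A/(x−a) gives A·log|x−a|; A/(x−a)² gives −A/(x−a).

2903*log(x - 6)/400 - 1420*log(x - 5)/243 + 43*log(x - 2)/432 + 2956*log(x + 4)/6075 + 313/(540*x + 2160) + C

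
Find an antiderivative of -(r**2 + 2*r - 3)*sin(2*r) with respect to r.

Use integration by parts with u = r**2 + 2*r - 3, dv = -sin(2*r) dr, so v = cos(2*r)/2.
Apply parts 2 times (tabular method): alternate signs, differentiate u down to 0, integrate dv up.

r**2*cos(2*r)/2 - r*sin(2*r)/2 + r*cos(2*r) - sin(2*r)/2 - 7*cos(2*r)/4 + C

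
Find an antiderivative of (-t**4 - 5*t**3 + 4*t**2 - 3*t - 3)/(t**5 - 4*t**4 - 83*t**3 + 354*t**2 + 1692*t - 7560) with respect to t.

65263*log(t - 6)/8112 - 292*log(t - 5)/33 + 19*log(t + 6)/528 - 118*log(t + 7)/507 + 751/(52*t - 312) + C

Factor the denominator: (t - 6)**2*(t - 5)*(t + 6)*(t + 7).
Partial-fraction decomposition: -118/(507*(t + 7)) + 19/(528*(t + 6)) - 292/(33*(t - 5)) + 65263/(8112*(t - 6)) - 751/(52*(t - 6)**2).
Integrate each term; A/(t−a) gives A·log|t−a|; A/(t−a)² gives −A/(t−a).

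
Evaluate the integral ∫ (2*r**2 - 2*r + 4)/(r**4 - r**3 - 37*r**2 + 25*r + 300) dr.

Factor the denominator: (r - 5)*(r - 4)*(r + 3)*(r + 5).
Partial-fraction decomposition: -16/(45*(r + 5)) + 1/(4*(r + 3)) - 4/(9*(r - 4)) + 11/(20*(r - 5)).
Integrate each term: A/(r−a) contributes A·log|r−a|.

11*log(r - 5)/20 - 4*log(r - 4)/9 + log(r + 3)/4 - 16*log(r + 5)/45 + C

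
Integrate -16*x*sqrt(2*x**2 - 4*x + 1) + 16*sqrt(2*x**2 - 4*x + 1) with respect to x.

-8*(2*x**2 - 4*x + 1)**(3/2)/3 + C

Let u = 2*x**2 - 4*x + 1, so du = (4*x - 4) dx.
Rewriting, the integral becomes -4·∫ √u du = -4·(2/3)u^(3/2).
Substituting back, u = 2*x**2 - 4*x + 1.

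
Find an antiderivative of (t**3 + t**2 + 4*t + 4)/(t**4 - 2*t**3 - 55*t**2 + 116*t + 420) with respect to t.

35*log(t - 6)/13 - 29*log(t - 5)/14 - log(t + 2)/35 + 53*log(t + 7)/130 + C

Factor the denominator: (t - 6)*(t - 5)*(t + 2)*(t + 7).
Partial-fraction decomposition: 53/(130*(t + 7)) - 1/(35*(t + 2)) - 29/(14*(t - 5)) + 35/(13*(t - 6)).
Integrate each term: A/(t−a) contributes A·log|t−a|.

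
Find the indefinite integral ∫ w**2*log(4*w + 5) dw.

w**3*log(4*w + 5)/3 - w**3/9 + 5*w**2/24 - 25*w/48 + 125*log(4*w + 5)/192 + C

Use integration by parts with u = log(4*w + 5), dv = w**2 dw.
Then du = 4/(4*w + 5) dw and v = w**3/3.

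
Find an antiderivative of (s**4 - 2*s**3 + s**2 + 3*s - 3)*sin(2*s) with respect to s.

Use integration by parts with u = s**4 - 2*s**3 + s**2 + 3*s - 3, dv = sin(2*s) ds, so v = -cos(2*s)/2.
Apply parts 4 times (tabular method): alternate signs, differentiate u down to 0, integrate dv up.

-s**4*cos(2*s)/2 + s**3*sin(2*s) + s**3*cos(2*s) - 3*s**2*sin(2*s)/2 + s**2*cos(2*s) - s*sin(2*s) - 3*s*cos(2*s) + 3*sin(2*s)/2 + cos(2*s) + C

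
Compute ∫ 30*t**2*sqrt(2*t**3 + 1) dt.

10*(2*t**3 + 1)**(3/2)/3 + C

Let u = 2*t**3 + 1, so du = (6*t**2) dt.
Rewriting, the integral becomes 5·∫ √u du = 5·(2/3)u^(3/2).
Substituting back, u = 2*t**3 + 1.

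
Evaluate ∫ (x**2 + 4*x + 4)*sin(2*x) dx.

Use integration by parts with u = x**2 + 4*x + 4, dv = sin(2*x) dx, so v = -cos(2*x)/2.
Apply parts 2 times (tabular method): alternate signs, differentiate u down to 0, integrate dv up.

-x**2*cos(2*x)/2 + x*sin(2*x)/2 - 2*x*cos(2*x) + sin(2*x) - 7*cos(2*x)/4 + C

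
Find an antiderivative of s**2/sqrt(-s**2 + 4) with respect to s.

Substitute s = 2·sin(θ), so ds = 2·cos(θ) dθ and the radical becomes sqrt(-s**2 + 4) = 2·cos(θ) by the Pythagorean identity.
Integrate the resulting trig expression in θ, then back-substitute θ = asin(s/2), sin(θ) = s/2, cos(θ) = sqrt(-s**2 + 4)/2 (absorbing any constant into C).

-s*sqrt(-s**2 + 4)/2 + 2*asin(s/2) + C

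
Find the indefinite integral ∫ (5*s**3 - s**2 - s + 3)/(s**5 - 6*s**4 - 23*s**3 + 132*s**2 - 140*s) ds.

-3*log(s)/140 + 277*log(s - 7)/350 - 2703*log(s - 2)/4900 - 107*log(s + 5)/490 + 37/(70*s - 140) + C

Factor the denominator: s*(s - 7)*(s - 2)**2*(s + 5).
Partial-fraction decomposition: -107/(490*(s + 5)) - 2703/(4900*(s - 2)) - 37/(70*(s - 2)**2) + 277/(350*(s - 7)) - 3/(140*s).
Integrate each term; A/(s−a) gives A·log|s−a|; A/(s−a)² gives −A/(s−a).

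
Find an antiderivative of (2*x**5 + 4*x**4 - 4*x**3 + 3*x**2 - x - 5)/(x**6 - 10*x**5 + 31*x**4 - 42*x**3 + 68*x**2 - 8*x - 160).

8315*log(x - 5)/522 - 571*log(x - 4)/40 + 101*log(x - 2)/144 - log(x + 1)/90 - 799*log(x**2 + 4)/4640 + 47*atan(x/2)/2320 + C

Factor the denominator: (x - 5)*(x - 4)*(x - 2)*(x + 1)*(x**2 + 4).
Partial-fraction decomposition: -47*(17*x - 2)/(2320*(x**2 + 4)) - 1/(90*(x + 1)) + 101/(144*(x - 2)) - 571/(40*(x - 4)) + 8315/(522*(x - 5)).
Integrate each term; A/(x−a) gives A·log|x−a|; the (Bx+D)/(x²+p²) term gives a log and an atan.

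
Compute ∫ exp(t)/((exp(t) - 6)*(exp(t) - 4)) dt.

log(exp(t) - 6)/2 - log(exp(t) - 4)/2 + C

Let u = e^t, du = e^t dt.
The integral becomes ∫ du/((u-4)(u-6)); decompose into partial fractions.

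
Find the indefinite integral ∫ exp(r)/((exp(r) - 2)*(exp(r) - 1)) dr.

Let u = e^r, du = e^r dr.
The integral becomes ∫ du/((u-1)(u-2)); decompose into partial fractions.

log(exp(r) - 2) - log(exp(r) - 1) + C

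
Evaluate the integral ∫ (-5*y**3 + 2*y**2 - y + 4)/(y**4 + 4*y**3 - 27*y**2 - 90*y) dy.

Factor the denominator: y*(y - 5)*(y + 3)*(y + 6).
Partial-fraction decomposition: -581/(99*(y + 6)) + 20/(9*(y + 3)) - 72/(55*(y - 5)) - 2/(45*y).
Integrate each term: A/(y−a) contributes A·log|y−a|.

-2*log(y)/45 - 72*log(y - 5)/55 + 20*log(y + 3)/9 - 581*log(y + 6)/99 + C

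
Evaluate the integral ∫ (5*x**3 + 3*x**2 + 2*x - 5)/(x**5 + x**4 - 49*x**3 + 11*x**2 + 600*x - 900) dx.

47*log(x - 5)/44 - 163*log(x - 3)/144 + 17*log(x - 2)/56 + 113*log(x + 5)/112 - 989*log(x + 6)/792 + C

Factor the denominator: (x - 5)*(x - 3)*(x - 2)*(x + 5)*(x + 6).
Partial-fraction decomposition: -989/(792*(x + 6)) + 113/(112*(x + 5)) + 17/(56*(x - 2)) - 163/(144*(x - 3)) + 47/(44*(x - 5)).
Integrate each term: A/(x−a) contributes A·log|x−a|.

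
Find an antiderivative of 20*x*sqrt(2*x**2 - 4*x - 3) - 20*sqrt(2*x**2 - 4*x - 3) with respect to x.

10*(2*x**2 - 4*x - 3)**(3/2)/3 + C

Let u = 2*x**2 - 4*x - 3, so du = (4*x - 4) dx.
Rewriting, the integral becomes 5·∫ √u du = 5·(2/3)u^(3/2).
Substituting back, u = 2*x**2 - 4*x - 3.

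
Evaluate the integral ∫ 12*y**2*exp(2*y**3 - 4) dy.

Let u = 2*y**3 - 4, so du = (6*y**2) dy.
Rewriting, the integral becomes 2·∫ e^u du = 2·e^u.
Substituting back, u = 2*y**3 - 4.

2*exp(2*y**3 - 4) + C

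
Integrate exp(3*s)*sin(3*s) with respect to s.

Let I denote the integral. Integrate by parts with u = sin(3*s), dv = exp(3*s) ds, so v = exp(3*s)/3: I = exp(3*s)*sin(3*s)/3 − ∫ exp(3*s)*cos(3*s) ds.
Apply parts again with u = cos(3*s), dv = exp(3*s) ds: ∫ exp(3*s)*cos(3*s) ds = exp(3*s)*cos(3*s)/3 + I. Substituting back brings back I: I = exp(3*s)*sin(3*s)/3 - exp(3*s)*cos(3*s)/3 − I.
Solving for I: (1 + 1)·I equals the remaining terms, so I = (1/2)·(exp(3*s)*sin(3*s)/3 - exp(3*s)*cos(3*s)/3).

exp(3*s)*sin(3*s)/6 - exp(3*s)*cos(3*s)/6 + C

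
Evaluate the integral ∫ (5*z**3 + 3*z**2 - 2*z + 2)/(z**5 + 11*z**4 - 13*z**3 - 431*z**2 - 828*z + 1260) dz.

Factor the denominator: (z - 6)*(z - 1)*(z + 5)*(z + 6)*(z + 7).
Partial-fraction decomposition: -97/(13*(z + 7)) + 479/(42*(z + 6)) - 269/(66*(z + 5)) - 1/(210*(z - 1)) + 589/(4290*(z - 6)).
Integrate each term: A/(z−a) contributes A·log|z−a|.

589*log(z - 6)/4290 - log(z - 1)/210 - 269*log(z + 5)/66 + 479*log(z + 6)/42 - 97*log(z + 7)/13 + C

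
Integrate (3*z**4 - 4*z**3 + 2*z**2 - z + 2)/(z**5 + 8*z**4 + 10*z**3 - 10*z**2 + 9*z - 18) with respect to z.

Factor the denominator: (z - 1)*(z + 3)*(z + 6)*(z**2 + 1).
Partial-fraction decomposition: -3*(17*z + 9)/(370*(z**2 + 1)) + 4832/(777*(z + 6)) - 187/(60*(z + 3)) + 1/(28*(z - 1)).
Integrate each term; A/(z−a) gives A·log|z−a|; the (Bz+D)/(z²+p²) term gives a log and an atan.

log(z - 1)/28 - 187*log(z + 3)/60 + 4832*log(z + 6)/777 - 51*log(z**2 + 1)/740 - 27*atan(z)/370 + C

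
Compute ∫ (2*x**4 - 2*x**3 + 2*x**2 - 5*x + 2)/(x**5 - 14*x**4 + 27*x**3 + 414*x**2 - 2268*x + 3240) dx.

Factor the denominator: (x - 6)**2*(x - 5)*(x - 3)*(x + 6).
Partial-fraction decomposition: 391/(1782*(x + 6)) - 113/(162*(x - 3)) + 1027/(22*(x - 5)) - 2387/(54*(x - 6)) + 551/(9*(x - 6)**2).
Integrate each term; A/(x−a) gives A·log|x−a|; A/(x−a)² gives −A/(x−a).

-2387*log(x - 6)/54 + 1027*log(x - 5)/22 - 113*log(x - 3)/162 + 391*log(x + 6)/1782 - 551/(9*x - 54) + C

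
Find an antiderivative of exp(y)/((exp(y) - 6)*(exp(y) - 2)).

log(exp(y) - 6)/4 - log(exp(y) - 2)/4 + C

Let u = e^y, du = e^y dy.
The integral becomes ∫ du/((u-2)(u-6)); decompose into partial fractions.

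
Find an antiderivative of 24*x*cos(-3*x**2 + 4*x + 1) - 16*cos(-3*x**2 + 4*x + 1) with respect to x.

-4*sin(-3*x**2 + 4*x + 1) + C

Let u = 3*x**2 - 4*x - 1, so du = (6*x - 4) dx.
Rewriting, the integral becomes 4·∫ cos(u) du = 4·sin(u).
Substituting back, u = 3*x**2 - 4*x - 1.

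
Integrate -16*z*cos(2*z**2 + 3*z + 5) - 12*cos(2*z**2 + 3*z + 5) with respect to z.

Let u = 2*z**2 + 3*z + 5, so du = (4*z + 3) dz.
Rewriting, the integral becomes -4·∫ cos(u) du = -4·sin(u).
Substituting back, u = 2*z**2 + 3*z + 5.

-4*sin(2*z**2 + 3*z + 5) + C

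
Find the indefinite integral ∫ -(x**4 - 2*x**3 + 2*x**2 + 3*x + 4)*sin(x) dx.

x**4*cos(x) - 4*x**3*sin(x) - 2*x**3*cos(x) + 6*x**2*sin(x) - 10*x**2*cos(x) + 20*x*sin(x) + 15*x*cos(x) - 15*sin(x) + 24*cos(x) + C

Use integration by parts with u = x**4 - 2*x**3 + 2*x**2 + 3*x + 4, dv = -sin(x) dx, so v = cos(x).
Apply parts 4 times (tabular method): alternate signs, differentiate u down to 0, integrate dv up.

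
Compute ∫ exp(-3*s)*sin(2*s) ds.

-3*exp(-3*s)*sin(2*s)/13 - 2*exp(-3*s)*cos(2*s)/13 + C

Let I denote the integral. Integrate by parts with u = sin(2*s), dv = exp(-3*s) ds, so v = -exp(-3*s)/3: I = -exp(-3*s)*sin(2*s)/3 + (2/3)·∫ exp(-3*s)*cos(2*s) ds.
Apply parts again with u = cos(2*s), dv = exp(-3*s) ds: ∫ exp(-3*s)*cos(2*s) ds = -exp(-3*s)*cos(2*s)/3 − (2/3)·I. Substituting back brings back I: I = -exp(-3*s)*sin(2*s)/3 - 2*exp(-3*s)*cos(2*s)/9 − (4/9)·I.
Solving for I: (1 + 4/9)·I equals the remaining terms, so I = (9/13)·(-exp(-3*s)*sin(2*s)/3 - 2*exp(-3*s)*cos(2*s)/9).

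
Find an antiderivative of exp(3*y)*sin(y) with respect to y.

3*exp(3*y)*sin(y)/10 - exp(3*y)*cos(y)/10 + C

Let I denote the integral. Integrate by parts with u = sin(y), dv = exp(3*y) dy, so v = exp(3*y)/3: I = exp(3*y)*sin(y)/3 − (1/3)·∫ exp(3*y)*cos(y) dy.
Apply parts again with u = cos(y), dv = exp(3*y) dy: ∫ exp(3*y)*cos(y) dy = exp(3*y)*cos(y)/3 + (1/3)·I. Substituting back brings back I: I = exp(3*y)*sin(y)/3 - exp(3*y)*cos(y)/9 − (1/9)·I.
Solving for I: (1 + 1/9)·I equals the remaining terms, so I = (9/10)·(exp(3*y)*sin(y)/3 - exp(3*y)*cos(y)/9).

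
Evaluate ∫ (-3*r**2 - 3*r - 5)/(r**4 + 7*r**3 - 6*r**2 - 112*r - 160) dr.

Factor the denominator: (r - 4)*(r + 2)*(r + 4)*(r + 5).
Partial-fraction decomposition: 65/(27*(r + 5)) - 41/(16*(r + 4)) + 11/(36*(r + 2)) - 65/(432*(r - 4)).
Integrate each term: A/(r−a) contributes A·log|r−a|.

-65*log(r - 4)/432 + 11*log(r + 2)/36 - 41*log(r + 4)/16 + 65*log(r + 5)/27 + C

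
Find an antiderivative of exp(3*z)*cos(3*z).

exp(3*z)*sin(3*z)/6 + exp(3*z)*cos(3*z)/6 + C

Let I denote the integral. Integrate by parts with u = cos(3*z), dv = exp(3*z) dz, so v = exp(3*z)/3: I = exp(3*z)*cos(3*z)/3 + ∫ exp(3*z)*sin(3*z) dz.
Apply parts again with u = sin(3*z), dv = exp(3*z) dz: ∫ exp(3*z)*sin(3*z) dz = exp(3*z)*sin(3*z)/3 − I. Substituting back brings back I: I = exp(3*z)*sin(3*z)/3 + exp(3*z)*cos(3*z)/3 − I.
Solving for I: (1 + 1)·I equals the remaining terms, so I = (1/2)·(exp(3*z)*sin(3*z)/3 + exp(3*z)*cos(3*z)/3).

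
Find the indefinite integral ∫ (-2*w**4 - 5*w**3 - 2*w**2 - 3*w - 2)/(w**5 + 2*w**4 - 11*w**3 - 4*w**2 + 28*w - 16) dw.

-11*log(w - 2)/3 + 548*log(w - 1)/225 - log(w + 2)/18 - 107*log(w + 4)/150 - 14/(15*w - 15) + C

Factor the denominator: (w - 2)*(w - 1)**2*(w + 2)*(w + 4).
Partial-fraction decomposition: -107/(150*(w + 4)) - 1/(18*(w + 2)) + 548/(225*(w - 1)) + 14/(15*(w - 1)**2) - 11/(3*(w - 2)).
Integrate each term; A/(w−a) gives A·log|w−a|; A/(w−a)² gives −A/(w−a).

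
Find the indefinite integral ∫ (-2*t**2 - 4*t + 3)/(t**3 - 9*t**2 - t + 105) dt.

-123*log(t - 7)/20 + 67*log(t - 5)/16 - 3*log(t + 3)/80 + C

Factor the denominator: (t - 7)*(t - 5)*(t + 3).
Partial-fraction decomposition: -3/(80*(t + 3)) + 67/(16*(t - 5)) - 123/(20*(t - 7)).
Integrate each term: A/(t−a) contributes A·log|t−a|.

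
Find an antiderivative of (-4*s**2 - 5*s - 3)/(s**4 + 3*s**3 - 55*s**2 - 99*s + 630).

Factor the denominator: (s - 6)*(s - 3)*(s + 5)*(s + 7).
Partial-fraction decomposition: 41/(65*(s + 7)) - 39/(88*(s + 5)) + 9/(40*(s - 3)) - 59/(143*(s - 6)).
Integrate each term: A/(s−a) contributes A·log|s−a|.

-59*log(s - 6)/143 + 9*log(s - 3)/40 - 39*log(s + 5)/88 + 41*log(s + 7)/65 + C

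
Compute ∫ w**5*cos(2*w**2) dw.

Let u = w², du = 2w dw; rewrite as (1/2)∫ u^2·cos(2u) du.
Now integrate by parts 2 times.

w**4*sin(2*w**2)/4 + w**2*cos(2*w**2)/4 - sin(2*w**2)/8 + C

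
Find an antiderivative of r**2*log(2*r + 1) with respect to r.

r**3*log(2*r + 1)/3 - r**3/9 + r**2/12 - r/12 + log(2*r + 1)/24 + C

Use integration by parts with u = log(2*r + 1), dv = r**2 dr.
Then du = 2/(2*r + 1) dr and v = r**3/3.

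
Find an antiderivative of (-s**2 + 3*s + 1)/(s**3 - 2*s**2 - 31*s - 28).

Factor the denominator: (s - 7)*(s + 1)*(s + 4).
Partial-fraction decomposition: -9/(11*(s + 4)) + 1/(8*(s + 1)) - 27/(88*(s - 7)).
Integrate each term: A/(s−a) contributes A·log|s−a|.

-27*log(s - 7)/88 + log(s + 1)/8 - 9*log(s + 4)/11 + C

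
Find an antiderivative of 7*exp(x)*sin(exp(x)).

Let u = exp(x), so du = (exp(x)) dx.
Rewriting, the integral becomes 7·∫ sin(u) du = 7·-cos(u).
Substituting back, u = exp(x).

-7*cos(exp(x)) + C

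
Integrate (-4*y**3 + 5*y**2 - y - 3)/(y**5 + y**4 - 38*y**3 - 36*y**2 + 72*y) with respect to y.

Factor the denominator: y*(y - 6)*(y - 1)*(y + 2)*(y + 6).
Partial-fraction decomposition: 349/(672*(y + 6)) - 17/(64*(y + 2)) + 1/(35*(y - 1)) - 77/(320*(y - 6)) - 1/(24*y).
Integrate each term: A/(y−a) contributes A·log|y−a|.

-log(y)/24 - 77*log(y - 6)/320 + log(y - 1)/35 - 17*log(y + 2)/64 + 349*log(y + 6)/672 + C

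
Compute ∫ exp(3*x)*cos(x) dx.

exp(3*x)*sin(x)/10 + 3*exp(3*x)*cos(x)/10 + C

Let I denote the integral. Integrate by parts with u = cos(x), dv = exp(3*x) dx, so v = exp(3*x)/3: I = exp(3*x)*cos(x)/3 + (1/3)·∫ exp(3*x)*sin(x) dx.
Apply parts again with u = sin(x), dv = exp(3*x) dx: ∫ exp(3*x)*sin(x) dx = exp(3*x)*sin(x)/3 − (1/3)·I. Substituting back brings back I: I = exp(3*x)*sin(x)/9 + exp(3*x)*cos(x)/3 − (1/9)·I.
Solving for I: (1 + 1/9)·I equals the remaining terms, so I = (9/10)·(exp(3*x)*sin(x)/9 + exp(3*x)*cos(x)/3).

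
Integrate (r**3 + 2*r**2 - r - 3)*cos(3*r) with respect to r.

r**3*sin(3*r)/3 + 2*r**2*sin(3*r)/3 + r**2*cos(3*r)/3 - 5*r*sin(3*r)/9 + 4*r*cos(3*r)/9 - 31*sin(3*r)/27 - 5*cos(3*r)/27 + C

Use integration by parts with u = r**3 + 2*r**2 - r - 3, dv = cos(3*r) dr, so v = sin(3*r)/3.
Apply parts 3 times (tabular method): alternate signs, differentiate u down to 0, integrate dv up.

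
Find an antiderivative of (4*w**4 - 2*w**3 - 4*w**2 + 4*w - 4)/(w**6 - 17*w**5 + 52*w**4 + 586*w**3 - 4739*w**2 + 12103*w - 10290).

-265399*log(w - 7)/39200 + 361*log(w - 5)/48 - 121*log(w - 3)/160 + 4*log(w - 2)/75 - 559*log(w + 7)/11760 - 4373/(280*w - 1960) + C

Factor the denominator: (w - 7)**2*(w - 5)*(w - 3)*(w - 2)*(w + 7).
Partial-fraction decomposition: -559/(11760*(w + 7)) + 4/(75*(w - 2)) - 121/(160*(w - 3)) + 361/(48*(w - 5)) - 265399/(39200*(w - 7)) + 4373/(280*(w - 7)**2).
Integrate each term; A/(w−a) gives A·log|w−a|; A/(w−a)² gives −A/(w−a).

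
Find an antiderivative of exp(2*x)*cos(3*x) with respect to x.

Let I denote the integral. Integrate by parts with u = cos(3*x), dv = exp(2*x) dx, so v = exp(2*x)/2: I = exp(2*x)*cos(3*x)/2 + (3/2)·∫ exp(2*x)*sin(3*x) dx.
Apply parts again with u = sin(3*x), dv = exp(2*x) dx: ∫ exp(2*x)*sin(3*x) dx = exp(2*x)*sin(3*x)/2 − (3/2)·I. Substituting back brings back I: I = 3*exp(2*x)*sin(3*x)/4 + exp(2*x)*cos(3*x)/2 − (9/4)·I.
Solving for I: (1 + 9/4)·I equals the remaining terms, so I = (4/13)·(3*exp(2*x)*sin(3*x)/4 + exp(2*x)*cos(3*x)/2).

3*exp(2*x)*sin(3*x)/13 + 2*exp(2*x)*cos(3*x)/13 + C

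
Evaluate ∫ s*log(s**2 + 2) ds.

s**2*log(s**2 + 2)/2 - s**2/2 + log(s**2 + 2) + C

Let u = s**2 + 2, so du = (2*s) ds.
The integral becomes (1/2)·∫ log(u) du; integrate by parts with u′=log(u), dv′=du.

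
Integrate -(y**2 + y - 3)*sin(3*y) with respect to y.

Use integration by parts with u = y**2 + y - 3, dv = -sin(3*y) dy, so v = cos(3*y)/3.
Apply parts 2 times (tabular method): alternate signs, differentiate u down to 0, integrate dv up.

y**2*cos(3*y)/3 - 2*y*sin(3*y)/9 + y*cos(3*y)/3 - sin(3*y)/9 - 29*cos(3*y)/27 + C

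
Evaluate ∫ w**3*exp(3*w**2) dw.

Let u = w², du = 2w dw; rewrite as (1/2)∫ u^1·exp(3u) du.
Now integrate by parts 1 time.

(3*w**2 - 1)*exp(3*w**2)/18 + C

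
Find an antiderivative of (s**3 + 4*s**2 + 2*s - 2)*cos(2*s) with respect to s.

s**3*sin(2*s)/2 + 2*s**2*sin(2*s) + 3*s**2*cos(2*s)/4 + s*sin(2*s)/4 + 2*s*cos(2*s) - 2*sin(2*s) + cos(2*s)/8 + C

Use integration by parts with u = s**3 + 4*s**2 + 2*s - 2, dv = cos(2*s) ds, so v = sin(2*s)/2.
Apply parts 3 times (tabular method): alternate signs, differentiate u down to 0, integrate dv up.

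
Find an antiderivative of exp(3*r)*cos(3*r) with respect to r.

Let I denote the integral. Integrate by parts with u = cos(3*r), dv = exp(3*r) dr, so v = exp(3*r)/3: I = exp(3*r)*cos(3*r)/3 + ∫ exp(3*r)*sin(3*r) dr.
Apply parts again with u = sin(3*r), dv = exp(3*r) dr: ∫ exp(3*r)*sin(3*r) dr = exp(3*r)*sin(3*r)/3 − I. Substituting back brings back I: I = exp(3*r)*sin(3*r)/3 + exp(3*r)*cos(3*r)/3 − I.
Solving for I: (1 + 1)·I equals the remaining terms, so I = (1/2)·(exp(3*r)*sin(3*r)/3 + exp(3*r)*cos(3*r)/3).

exp(3*r)*sin(3*r)/6 + exp(3*r)*cos(3*r)/6 + C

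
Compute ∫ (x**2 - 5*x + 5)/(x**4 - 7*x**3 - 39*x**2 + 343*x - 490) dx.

Factor the denominator: (x - 7)*(x - 5)*(x - 2)*(x + 7).
Partial-fraction decomposition: -89/(1512*(x + 7)) - 1/(135*(x - 2)) - 5/(72*(x - 5)) + 19/(140*(x - 7)).
Integrate each term: A/(x−a) contributes A·log|x−a|.

19*log(x - 7)/140 - 5*log(x - 5)/72 - log(x - 2)/135 - 89*log(x + 7)/1512 + C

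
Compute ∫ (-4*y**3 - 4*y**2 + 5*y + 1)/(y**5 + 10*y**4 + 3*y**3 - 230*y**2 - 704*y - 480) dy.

Factor the denominator: (y - 5)*(y + 1)*(y + 4)**2*(y + 6).
Partial-fraction decomposition: 691/(220*(y + 6)) - 2963/(972*(y + 4)) + 173/(54*(y + 4)**2) + 2/(135*(y + 1)) - 287/(2673*(y - 5)).
Integrate each term; A/(y−a) gives A·log|y−a|; A/(y−a)² gives −A/(y−a).

-287*log(y - 5)/2673 + 2*log(y + 1)/135 - 2963*log(y + 4)/972 + 691*log(y + 6)/220 - 173/(54*y + 216) + C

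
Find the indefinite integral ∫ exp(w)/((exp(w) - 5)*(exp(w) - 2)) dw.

Let u = e^w, du = e^w dw.
The integral becomes ∫ du/((u-2)(u-5)); decompose into partial fractions.

log(exp(w) - 5)/3 - log(exp(w) - 2)/3 + C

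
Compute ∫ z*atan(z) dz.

Use integration by parts with u = arctan(z), dv = z dz.
Then du = 1/(z**2 + 1) dz.

z**2*atan(z)/2 - z/2 + atan(z)/2 + C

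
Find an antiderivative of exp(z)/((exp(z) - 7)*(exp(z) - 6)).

Let u = e^z, du = e^z dz.
The integral becomes ∫ du/((u-6)(u-7)); decompose into partial fractions.

log(exp(z) - 7) - log(exp(z) - 6) + C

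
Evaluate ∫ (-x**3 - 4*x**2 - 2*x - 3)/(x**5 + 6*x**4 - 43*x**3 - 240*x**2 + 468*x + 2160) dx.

Factor the denominator: (x - 5)*(x - 4)*(x + 3)*(x + 6)**2.
Partial-fraction decomposition: 2149/(36300*(x + 6)) - 27/(110*(x + 6)**2) - 1/(84*(x + 3)) + 139/(700*(x - 4)) - 119/(484*(x - 5)).
Integrate each term; A/(x−a) gives A·log|x−a|; A/(x−a)² gives −A/(x−a).

-119*log(x - 5)/484 + 139*log(x - 4)/700 - log(x + 3)/84 + 2149*log(x + 6)/36300 + 27/(110*x + 660) + C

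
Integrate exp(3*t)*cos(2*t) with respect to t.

Let I denote the integral. Integrate by parts with u = cos(2*t), dv = exp(3*t) dt, so v = exp(3*t)/3: I = exp(3*t)*cos(2*t)/3 + (2/3)·∫ exp(3*t)*sin(2*t) dt.
Apply parts again with u = sin(2*t), dv = exp(3*t) dt: ∫ exp(3*t)*sin(2*t) dt = exp(3*t)*sin(2*t)/3 − (2/3)·I. Substituting back brings back I: I = 2*exp(3*t)*sin(2*t)/9 + exp(3*t)*cos(2*t)/3 − (4/9)·I.
Solving for I: (1 + 4/9)·I equals the remaining terms, so I = (9/13)·(2*exp(3*t)*sin(2*t)/9 + exp(3*t)*cos(2*t)/3).

2*exp(3*t)*sin(2*t)/13 + 3*exp(3*t)*cos(2*t)/13 + C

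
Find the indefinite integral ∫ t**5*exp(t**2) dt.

Let u = t², du = 2t dt; rewrite as (1/2)∫ u^2·exp(1u) du.
Now integrate by parts 2 times.

(t**4 - 2*t**2 + 2)*exp(t**2)/2 + C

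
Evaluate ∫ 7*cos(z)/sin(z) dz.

Let u = sin(z), so du = (cos(z)) dz.
Rewriting, the integral becomes 7·∫ 1/u du = 7·log(u).
Substituting back, u = sin(z).

7*log(sin(z)) + C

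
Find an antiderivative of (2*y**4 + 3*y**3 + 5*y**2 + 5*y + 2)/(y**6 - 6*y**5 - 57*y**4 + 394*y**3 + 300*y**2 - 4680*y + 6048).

Factor the denominator: (y - 6)**2*(y - 3)*(y - 2)*(y + 4)*(y + 7).
Partial-fraction decomposition: -797/(9126*(y + 7)) + 191/(6300*(y + 4)) - 11/(108*(y - 2)) + 61/(126*(y - 3)) - 12368/(38025*(y - 6)) + 863/(390*(y - 6)**2).
Integrate each term; A/(y−a) gives A·log|y−a|; A/(y−a)² gives −A/(y−a).

-12368*log(y - 6)/38025 + 61*log(y - 3)/126 - 11*log(y - 2)/108 + 191*log(y + 4)/6300 - 797*log(y + 7)/9126 - 863/(390*y - 2340) + C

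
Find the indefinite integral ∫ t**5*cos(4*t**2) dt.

t**4*sin(4*t**2)/8 + t**2*cos(4*t**2)/16 - sin(4*t**2)/64 + C

Let u = t², du = 2t dt; rewrite as (1/2)∫ u^2·cos(4u) du.
Now integrate by parts 2 times.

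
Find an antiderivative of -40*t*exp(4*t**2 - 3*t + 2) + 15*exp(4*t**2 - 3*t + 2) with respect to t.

Let u = 4*t**2 - 3*t + 2, so du = (8*t - 3) dt.
Rewriting, the integral becomes -5·∫ e^u du = -5·e^u.
Substituting back, u = 4*t**2 - 3*t + 2.

-5*exp(4*t**2 - 3*t + 2) + C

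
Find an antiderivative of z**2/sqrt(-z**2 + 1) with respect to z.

-z*sqrt(-z**2 + 1)/2 + asin(z)/2 + C

Substitute z = sin(θ), so dz = cos(θ) dθ and the radical becomes sqrt(-z**2 + 1) = cos(θ) by the Pythagorean identity.
Integrate the resulting trig expression in θ, then back-substitute θ = asin(z), sin(θ) = z, cos(θ) = sqrt(-z**2 + 1) (absorbing any constant into C).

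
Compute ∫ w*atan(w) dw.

Use integration by parts with u = arctan(w), dv = w dw.
Then du = 1/(w**2 + 1) dw.

w**2*atan(w)/2 - w/2 + atan(w)/2 + C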